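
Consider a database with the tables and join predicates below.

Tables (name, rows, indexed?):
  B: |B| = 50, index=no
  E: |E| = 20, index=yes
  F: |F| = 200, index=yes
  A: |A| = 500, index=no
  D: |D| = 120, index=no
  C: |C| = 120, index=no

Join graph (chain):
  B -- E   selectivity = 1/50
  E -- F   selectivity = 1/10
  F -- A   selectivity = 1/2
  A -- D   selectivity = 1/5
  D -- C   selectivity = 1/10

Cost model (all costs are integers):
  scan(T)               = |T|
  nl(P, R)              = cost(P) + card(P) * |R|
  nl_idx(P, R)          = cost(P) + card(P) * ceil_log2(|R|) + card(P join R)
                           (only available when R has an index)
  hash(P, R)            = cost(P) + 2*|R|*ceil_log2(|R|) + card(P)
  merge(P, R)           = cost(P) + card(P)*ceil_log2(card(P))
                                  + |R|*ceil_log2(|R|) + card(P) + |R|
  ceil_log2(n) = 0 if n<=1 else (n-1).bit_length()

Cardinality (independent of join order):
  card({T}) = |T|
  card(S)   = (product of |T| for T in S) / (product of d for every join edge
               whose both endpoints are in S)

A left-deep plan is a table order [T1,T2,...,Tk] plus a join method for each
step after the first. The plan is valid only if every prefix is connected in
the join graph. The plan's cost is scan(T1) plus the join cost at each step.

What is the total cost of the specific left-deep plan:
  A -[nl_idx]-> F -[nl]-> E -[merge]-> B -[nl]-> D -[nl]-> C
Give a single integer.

step 1: scan A: cost=500, card=500
step 2: join F via nl_idx
    card(P join F) = 500*200/(2) = 50000
    cost = 500 + 500*8 + 50000 = 54500
step 3: join E via nl
    card(P join E) = 50000*20/(10) = 100000
    cost = 54500 + 50000*20 = 1054500
step 4: join B via merge
    card(P join B) = 100000*50/(50) = 100000
    cost = 1054500 + 100000*17 + 50*6 + 100000 + 50 = 2854850
step 5: join D via nl
    card(P join D) = 100000*120/(5) = 2400000
    cost = 2854850 + 100000*120 = 14854850
step 6: join C via nl
    card(P join C) = 2400000*120/(10) = 28800000
    cost = 14854850 + 2400000*120 = 302854850

302854850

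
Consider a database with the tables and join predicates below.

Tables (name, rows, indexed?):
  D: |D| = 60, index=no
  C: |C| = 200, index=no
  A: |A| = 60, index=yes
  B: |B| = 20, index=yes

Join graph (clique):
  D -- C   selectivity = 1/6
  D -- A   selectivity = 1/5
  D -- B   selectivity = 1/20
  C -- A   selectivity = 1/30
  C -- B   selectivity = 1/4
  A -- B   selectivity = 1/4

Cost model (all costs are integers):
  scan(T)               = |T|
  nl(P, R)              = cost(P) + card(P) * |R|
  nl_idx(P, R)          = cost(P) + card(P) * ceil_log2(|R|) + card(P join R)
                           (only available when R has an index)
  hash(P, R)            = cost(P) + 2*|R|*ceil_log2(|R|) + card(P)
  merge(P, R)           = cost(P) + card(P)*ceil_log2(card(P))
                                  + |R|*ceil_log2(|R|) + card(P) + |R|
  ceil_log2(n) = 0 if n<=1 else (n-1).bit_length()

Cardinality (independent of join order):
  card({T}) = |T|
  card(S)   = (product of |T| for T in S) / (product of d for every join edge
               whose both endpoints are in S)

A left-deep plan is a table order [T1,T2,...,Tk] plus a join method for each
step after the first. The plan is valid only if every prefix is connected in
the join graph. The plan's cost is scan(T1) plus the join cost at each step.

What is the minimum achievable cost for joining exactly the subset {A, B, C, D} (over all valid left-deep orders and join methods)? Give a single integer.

Selinger DP over subsets of {A,B,C,D}:
  {D}: scan cost=60, card=60
  {C}: scan cost=200, card=200
  {A}: scan cost=60, card=60
  {B}: scan cost=20, card=20
  {CD}: card=2000; try (D,hash)→1120, (C,merge)→2280, (D,merge)→2420, (C,hash)→3320, (C,nl)→12060, (D,nl)→12200; best=1120 via (D,hash)
  {AD}: card=720; try (D,hash)→840, (A,hash)→840, (D,merge)→900, (A,merge)→900, (A,nl_idx)→1140, (D,nl)→3660 …(+1); best=840 via (D,hash)
  {BD}: card=60; try (B,hash)→320, (B,nl_idx)→420, (D,merge)→560, (B,merge)→600, (D,hash)→760, (D,nl)→1220 …(+1); best=320 via (B,hash)
  {AC}: card=400; try (A,hash)→1120, (A,nl_idx)→1800, (C,merge)→2280, (A,merge)→2420, (C,hash)→3320, (C,nl)→12060 …(+1); best=1120 via (A,hash)
  {BC}: card=1000; try (B,hash)→600, (C,merge)→1940, (B,merge)→2120, (B,nl_idx)→2200, (C,hash)→3240, (C,nl)→4020 …(+1); best=600 via (B,hash)
  {AB}: card=300; try (B,hash)→320, (A,nl_idx)→440, (A,merge)→560, (B,merge)→600, (B,nl_idx)→660, (A,hash)→760 …(+2); best=320 via (B,hash)
  {ACD}: card=800; try (D,hash)→2240, (A,hash)→3840, (C,hash)→4760, (D,merge)→5540, (C,merge)→10560, (A,nl_idx)→13920 …(+4); best=2240 via (D,hash)
  {BCD}: card=500; try (D,hash)→2320, (C,merge)→2540, (B,hash)→3320, (C,hash)→3580, (B,nl_idx)→11620, (D,merge)→12020 …(+4); best=2320 via (D,hash)
  {ABD}: card=180; try (A,nl_idx)→860, (A,hash)→1100, (A,merge)→1160, (D,hash)→1340, (B,hash)→1760, (D,merge)→3740 …(+5); best=860 via (A,nl_idx)
  {ABC}: card=500; try (B,hash)→1720, (A,hash)→2320, (B,nl_idx)→3620, (C,hash)→3820, (C,merge)→5120, (B,merge)→5240 …(+5); best=1720 via (B,hash)
  {ABCD}: card=50; try (D,hash)→2940, (B,hash)→3240, (A,hash)→3540, (C,hash)→4240, (C,merge)→4280, (A,nl_idx)→5370 …(+8); best=2940 via (D,hash)

2940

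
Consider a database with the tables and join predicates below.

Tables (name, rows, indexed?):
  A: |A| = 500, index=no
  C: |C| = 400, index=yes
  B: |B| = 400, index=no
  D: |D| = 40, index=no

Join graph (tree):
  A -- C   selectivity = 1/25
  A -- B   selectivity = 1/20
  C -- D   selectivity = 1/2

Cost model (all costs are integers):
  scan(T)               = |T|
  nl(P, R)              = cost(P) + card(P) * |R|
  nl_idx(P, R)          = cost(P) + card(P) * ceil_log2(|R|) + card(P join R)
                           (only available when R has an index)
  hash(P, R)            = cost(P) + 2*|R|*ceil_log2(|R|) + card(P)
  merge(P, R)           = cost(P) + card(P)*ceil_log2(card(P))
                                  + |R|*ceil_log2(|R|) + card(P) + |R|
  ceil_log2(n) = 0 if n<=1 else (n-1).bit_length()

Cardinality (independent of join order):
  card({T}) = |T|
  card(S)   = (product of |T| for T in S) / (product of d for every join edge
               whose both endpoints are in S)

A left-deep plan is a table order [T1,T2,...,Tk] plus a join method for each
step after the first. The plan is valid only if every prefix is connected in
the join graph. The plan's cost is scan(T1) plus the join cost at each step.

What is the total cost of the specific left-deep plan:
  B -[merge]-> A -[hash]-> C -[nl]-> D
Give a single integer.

6426600

step 1: scan B: cost=400, card=400
step 2: join A via merge
    card(P join A) = 400*500/(20) = 10000
    cost = 400 + 400*9 + 500*9 + 400 + 500 = 9400
step 3: join C via hash
    card(P join C) = 10000*400/(25) = 160000
    cost = 9400 + 2*400*9 + 10000 = 26600
step 4: join D via nl
    card(P join D) = 160000*40/(2) = 3200000
    cost = 26600 + 160000*40 = 6426600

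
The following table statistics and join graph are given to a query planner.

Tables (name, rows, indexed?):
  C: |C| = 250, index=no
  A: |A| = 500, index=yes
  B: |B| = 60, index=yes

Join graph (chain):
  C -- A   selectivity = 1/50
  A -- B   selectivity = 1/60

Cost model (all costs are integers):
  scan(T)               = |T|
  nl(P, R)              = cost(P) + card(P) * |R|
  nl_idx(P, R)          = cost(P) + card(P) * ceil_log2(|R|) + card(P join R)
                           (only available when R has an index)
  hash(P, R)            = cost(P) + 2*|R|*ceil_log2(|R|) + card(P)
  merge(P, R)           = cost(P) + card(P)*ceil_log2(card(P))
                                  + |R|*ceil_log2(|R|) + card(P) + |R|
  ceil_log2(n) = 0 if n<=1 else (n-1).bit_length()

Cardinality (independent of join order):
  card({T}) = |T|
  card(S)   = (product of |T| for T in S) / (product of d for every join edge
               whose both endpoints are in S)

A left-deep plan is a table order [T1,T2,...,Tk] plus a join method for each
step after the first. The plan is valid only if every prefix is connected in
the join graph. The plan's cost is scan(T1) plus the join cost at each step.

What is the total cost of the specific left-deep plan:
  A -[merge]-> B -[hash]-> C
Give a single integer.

step 1: scan A: cost=500, card=500
step 2: join B via merge
    card(P join B) = 500*60/(60) = 500
    cost = 500 + 500*9 + 60*6 + 500 + 60 = 5920
step 3: join C via hash
    card(P join C) = 500*250/(50) = 2500
    cost = 5920 + 2*250*8 + 500 = 10420

10420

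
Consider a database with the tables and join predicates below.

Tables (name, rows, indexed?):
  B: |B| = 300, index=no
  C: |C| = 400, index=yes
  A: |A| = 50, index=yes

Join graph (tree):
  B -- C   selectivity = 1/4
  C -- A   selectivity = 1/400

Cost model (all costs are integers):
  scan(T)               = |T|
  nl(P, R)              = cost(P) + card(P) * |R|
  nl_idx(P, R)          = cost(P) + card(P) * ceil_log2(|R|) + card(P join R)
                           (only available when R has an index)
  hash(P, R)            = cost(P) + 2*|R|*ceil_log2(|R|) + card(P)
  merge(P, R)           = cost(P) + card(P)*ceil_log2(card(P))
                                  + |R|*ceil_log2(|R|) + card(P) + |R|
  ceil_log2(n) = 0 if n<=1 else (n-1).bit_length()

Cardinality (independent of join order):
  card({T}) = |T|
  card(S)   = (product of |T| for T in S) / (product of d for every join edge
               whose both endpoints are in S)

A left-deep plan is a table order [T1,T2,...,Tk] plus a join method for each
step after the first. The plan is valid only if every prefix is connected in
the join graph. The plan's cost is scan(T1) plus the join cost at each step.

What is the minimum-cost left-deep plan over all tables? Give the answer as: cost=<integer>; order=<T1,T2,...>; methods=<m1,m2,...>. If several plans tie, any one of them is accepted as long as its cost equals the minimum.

Selinger DP (subsets sized 1..n):
  {B}: scan cost=300, card=300
  {C}: scan cost=400, card=400
  {A}: scan cost=50, card=50
  {BC}: card=30000; try (B,hash)→6200, (C,merge)→7300, (B,merge)→7400, (C,hash)→7800, (C,nl_idx)→33000, (C,nl)→120300 …(+1); best=6200 via (B,hash)
  {AC}: card=50; try (C,nl_idx)→550, (A,hash)→1400, (A,nl_idx)→2850, (C,merge)→4400, (A,merge)→4750, (C,hash)→7300 …(+2); best=550 via (C,nl_idx)
  {ABC}: card=3750; try (B,merge)→3900, (B,hash)→6000, (B,nl)→15550, (A,hash)→36800, (A,nl_idx)→189950, (A,merge)→486550 …(+1); best=3900 via (B,merge)

cost=3900; order=A,C,B; methods=nl_idx,merge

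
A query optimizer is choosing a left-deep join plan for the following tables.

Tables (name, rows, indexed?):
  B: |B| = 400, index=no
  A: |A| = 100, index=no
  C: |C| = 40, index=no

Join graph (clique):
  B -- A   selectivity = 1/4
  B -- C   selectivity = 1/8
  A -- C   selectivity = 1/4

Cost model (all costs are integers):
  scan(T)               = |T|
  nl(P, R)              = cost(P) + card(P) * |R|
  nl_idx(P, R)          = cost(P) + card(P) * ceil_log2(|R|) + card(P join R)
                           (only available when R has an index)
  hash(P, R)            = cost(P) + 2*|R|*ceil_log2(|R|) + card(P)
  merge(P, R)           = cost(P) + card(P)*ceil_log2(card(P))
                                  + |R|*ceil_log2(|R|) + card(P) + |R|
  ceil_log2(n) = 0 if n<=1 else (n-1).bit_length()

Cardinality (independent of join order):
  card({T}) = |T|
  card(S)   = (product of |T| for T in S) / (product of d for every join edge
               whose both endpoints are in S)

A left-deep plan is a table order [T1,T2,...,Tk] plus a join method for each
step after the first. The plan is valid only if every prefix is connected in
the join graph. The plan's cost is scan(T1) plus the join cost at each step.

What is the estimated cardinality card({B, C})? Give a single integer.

Tables in S: B(400), C(40)
Edges inside S: B-C(d=8)
numerator = 400 * 40 = 16000
denominator = 8 = 8
card(S) = 16000 / 8 = 2000

2000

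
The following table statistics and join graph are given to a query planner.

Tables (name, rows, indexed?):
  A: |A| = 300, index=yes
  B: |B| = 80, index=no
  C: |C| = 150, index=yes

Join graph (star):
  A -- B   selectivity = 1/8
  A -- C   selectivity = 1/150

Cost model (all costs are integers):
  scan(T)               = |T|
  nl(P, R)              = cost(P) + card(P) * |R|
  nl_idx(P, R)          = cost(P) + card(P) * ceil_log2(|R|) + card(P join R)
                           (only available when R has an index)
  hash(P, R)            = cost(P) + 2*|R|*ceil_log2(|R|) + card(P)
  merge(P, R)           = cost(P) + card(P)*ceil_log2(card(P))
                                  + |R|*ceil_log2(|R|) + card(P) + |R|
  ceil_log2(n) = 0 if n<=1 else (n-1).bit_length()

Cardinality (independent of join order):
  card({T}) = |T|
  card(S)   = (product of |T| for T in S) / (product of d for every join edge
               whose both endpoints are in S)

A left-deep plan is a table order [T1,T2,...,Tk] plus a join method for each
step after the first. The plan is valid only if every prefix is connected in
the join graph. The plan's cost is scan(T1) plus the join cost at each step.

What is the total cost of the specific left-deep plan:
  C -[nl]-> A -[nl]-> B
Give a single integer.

69150

step 1: scan C: cost=150, card=150
step 2: join A via nl
    card(P join A) = 150*300/(150) = 300
    cost = 150 + 150*300 = 45150
step 3: join B via nl
    card(P join B) = 300*80/(8) = 3000
    cost = 45150 + 300*80 = 69150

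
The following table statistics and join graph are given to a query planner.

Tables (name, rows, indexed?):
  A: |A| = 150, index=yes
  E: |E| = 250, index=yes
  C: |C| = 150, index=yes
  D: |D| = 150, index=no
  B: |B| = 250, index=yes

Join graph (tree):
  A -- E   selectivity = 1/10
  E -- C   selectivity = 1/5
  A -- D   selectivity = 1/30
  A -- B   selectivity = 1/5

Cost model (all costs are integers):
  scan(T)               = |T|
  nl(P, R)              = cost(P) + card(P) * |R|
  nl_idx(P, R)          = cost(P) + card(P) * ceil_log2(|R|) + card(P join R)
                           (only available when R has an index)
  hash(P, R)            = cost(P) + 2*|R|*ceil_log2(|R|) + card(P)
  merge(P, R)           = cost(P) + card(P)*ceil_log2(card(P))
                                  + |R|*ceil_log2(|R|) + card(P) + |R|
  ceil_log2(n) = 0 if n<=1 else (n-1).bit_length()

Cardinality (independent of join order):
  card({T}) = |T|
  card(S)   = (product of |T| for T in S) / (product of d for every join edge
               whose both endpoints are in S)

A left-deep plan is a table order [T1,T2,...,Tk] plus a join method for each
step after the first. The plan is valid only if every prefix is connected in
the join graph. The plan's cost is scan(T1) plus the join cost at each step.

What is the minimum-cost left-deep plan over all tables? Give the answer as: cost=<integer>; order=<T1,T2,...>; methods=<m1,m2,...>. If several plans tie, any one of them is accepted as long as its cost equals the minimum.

cost=594500; order=D,A,E,C,B; methods=nl_idx,hash,hash,hash

Selinger DP (subsets sized 1..n):
  {A}: scan cost=150, card=150
  {E}: scan cost=250, card=250
  {C}: scan cost=150, card=150
  {D}: scan cost=150, card=150
  {B}: scan cost=250, card=250
  {AE}: card=3750; try (A,hash)→2900, (E,merge)→3750, (A,merge)→3850, (E,hash)→4300, (E,nl_idx)→5100, (A,nl_idx)→6000 …(+2); best=2900 via (A,hash)
  {AD}: card=750; try (A,nl_idx)→2100, (D,hash)→2700, (A,hash)→2700, (D,merge)→2850, (A,merge)→2850, (D,nl)→22650 …(+1); best=2100 via (A,nl_idx)
  {AB}: card=7500; try (A,hash)→2900, (B,merge)→3750, (A,merge)→3850, (B,hash)→4300, (B,nl_idx)→8850, (A,nl_idx)→9750 …(+2); best=2900 via (A,hash)
  {CE}: card=7500; try (C,hash)→2900, (E,merge)→3750, (C,merge)→3850, (E,hash)→4300, (E,nl_idx)→8850, (C,nl_idx)→9750 …(+2); best=2900 via (C,hash)
  {ACE}: card=112500; try (C,hash)→9050, (A,hash)→12800, (C,merge)→53000, (A,merge)→109250, (C,nl_idx)→145400, (A,nl_idx)→175400 …(+2); best=9050 via (C,hash)
  {ADE}: card=18750; try (E,hash)→6850, (D,hash)→9050, (E,merge)→12600, (E,nl_idx)→26850, (D,merge)→53000, (E,nl)→189600 …(+1); best=6850 via (E,hash)
  {ABE}: card=187500; try (B,hash)→10650, (E,hash)→14400, (B,merge)→53900, (E,merge)→110150, (B,nl_idx)→220400, (E,nl_idx)→250400 …(+2); best=10650 via (B,hash)
  {ABD}: card=37500; try (B,hash)→6850, (B,merge)→12600, (D,hash)→12800, (B,nl_idx)→45600, (D,merge)→109250, (B,nl)→189600 …(+1); best=6850 via (B,hash)
  {ACDE}: card=562500; try (C,hash)→28000, (D,hash)→123950, (C,merge)→308200, (C,nl_idx)→719350, (D,merge)→2035400, (C,nl)→2819350 …(+1); best=28000 via (C,hash)
  {ABCE}: card=5625000; try (B,hash)→125550, (C,hash)→200550, (B,merge)→2036300, (C,merge)→3574500, (B,nl_idx)→6534050, (C,nl_idx)→7135650 …(+2); best=125550 via (B,hash)
  {ABDE}: card=937500; try (B,hash)→29600, (E,hash)→48350, (D,hash)→200550, (B,merge)→309100, (E,merge)→646600, (B,nl_idx)→1094350 …(+5); best=29600 via (B,hash)
  {ABCDE}: card=28125000; try (B,hash)→594500, (C,hash)→969500, (D,hash)→5752950, (B,merge)→11842750, (C,merge)→19718450, (B,nl_idx)→32653000 …(+5); best=594500 via (B,hash)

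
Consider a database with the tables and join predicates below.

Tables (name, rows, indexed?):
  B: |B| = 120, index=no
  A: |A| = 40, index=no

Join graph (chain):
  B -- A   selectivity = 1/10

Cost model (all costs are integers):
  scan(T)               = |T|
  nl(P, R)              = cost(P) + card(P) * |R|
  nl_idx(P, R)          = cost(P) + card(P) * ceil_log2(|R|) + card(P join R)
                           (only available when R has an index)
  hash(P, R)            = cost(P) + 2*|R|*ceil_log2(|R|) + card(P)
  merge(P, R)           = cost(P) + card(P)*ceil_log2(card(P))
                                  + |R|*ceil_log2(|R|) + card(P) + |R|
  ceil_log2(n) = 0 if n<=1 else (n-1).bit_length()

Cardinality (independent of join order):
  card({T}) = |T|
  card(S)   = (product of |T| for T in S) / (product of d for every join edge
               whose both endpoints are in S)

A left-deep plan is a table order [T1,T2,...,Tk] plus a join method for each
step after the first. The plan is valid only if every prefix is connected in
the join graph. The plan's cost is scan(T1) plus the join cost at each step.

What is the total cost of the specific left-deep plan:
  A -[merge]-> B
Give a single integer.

1280

step 1: scan A: cost=40, card=40
step 2: join B via merge
    card(P join B) = 40*120/(10) = 480
    cost = 40 + 40*6 + 120*7 + 40 + 120 = 1280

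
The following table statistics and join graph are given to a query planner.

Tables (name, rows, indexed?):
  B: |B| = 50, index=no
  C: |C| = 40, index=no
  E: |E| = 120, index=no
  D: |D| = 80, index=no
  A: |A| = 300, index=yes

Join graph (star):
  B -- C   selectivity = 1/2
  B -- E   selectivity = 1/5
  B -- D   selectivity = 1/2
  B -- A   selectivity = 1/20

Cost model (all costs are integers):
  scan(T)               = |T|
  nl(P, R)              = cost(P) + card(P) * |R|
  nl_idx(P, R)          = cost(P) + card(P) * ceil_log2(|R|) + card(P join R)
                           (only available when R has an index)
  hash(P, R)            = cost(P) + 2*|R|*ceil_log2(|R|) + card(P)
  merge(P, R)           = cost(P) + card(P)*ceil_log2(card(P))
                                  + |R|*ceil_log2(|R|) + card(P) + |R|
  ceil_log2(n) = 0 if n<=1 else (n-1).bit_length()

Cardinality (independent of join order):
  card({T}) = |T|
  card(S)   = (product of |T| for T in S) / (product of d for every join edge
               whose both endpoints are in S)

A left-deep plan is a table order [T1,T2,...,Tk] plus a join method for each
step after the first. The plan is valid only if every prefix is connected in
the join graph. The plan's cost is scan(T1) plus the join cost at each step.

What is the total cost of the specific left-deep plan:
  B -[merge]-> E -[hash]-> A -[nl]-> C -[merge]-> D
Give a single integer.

step 1: scan B: cost=50, card=50
step 2: join E via merge
    card(P join E) = 50*120/(5) = 1200
    cost = 50 + 50*6 + 120*7 + 50 + 120 = 1360
step 3: join A via hash
    card(P join A) = 1200*300/(20) = 18000
    cost = 1360 + 2*300*9 + 1200 = 7960
step 4: join C via nl
    card(P join C) = 18000*40/(2) = 360000
    cost = 7960 + 18000*40 = 727960
step 5: join D via merge
    card(P join D) = 360000*80/(2) = 14400000
    cost = 727960 + 360000*19 + 80*7 + 360000 + 80 = 7928600

7928600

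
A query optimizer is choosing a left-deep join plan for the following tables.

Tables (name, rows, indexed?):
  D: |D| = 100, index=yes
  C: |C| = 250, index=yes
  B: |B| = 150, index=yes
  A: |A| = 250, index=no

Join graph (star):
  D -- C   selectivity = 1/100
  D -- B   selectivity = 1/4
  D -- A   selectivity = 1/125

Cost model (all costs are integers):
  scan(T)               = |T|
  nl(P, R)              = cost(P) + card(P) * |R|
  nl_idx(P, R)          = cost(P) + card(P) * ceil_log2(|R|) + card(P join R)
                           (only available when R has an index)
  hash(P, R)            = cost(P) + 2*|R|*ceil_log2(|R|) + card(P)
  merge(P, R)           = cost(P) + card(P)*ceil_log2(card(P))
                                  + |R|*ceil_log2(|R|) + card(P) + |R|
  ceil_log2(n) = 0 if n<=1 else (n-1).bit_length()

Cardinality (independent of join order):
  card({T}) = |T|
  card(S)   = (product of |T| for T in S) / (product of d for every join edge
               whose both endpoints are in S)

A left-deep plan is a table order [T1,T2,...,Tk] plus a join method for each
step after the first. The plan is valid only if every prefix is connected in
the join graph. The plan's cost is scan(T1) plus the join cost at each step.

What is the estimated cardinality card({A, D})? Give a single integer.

Tables in S: A(250), D(100)
Edges inside S: D-A(d=125)
numerator = 250 * 100 = 25000
denominator = 125 = 125
card(S) = 25000 / 125 = 200

200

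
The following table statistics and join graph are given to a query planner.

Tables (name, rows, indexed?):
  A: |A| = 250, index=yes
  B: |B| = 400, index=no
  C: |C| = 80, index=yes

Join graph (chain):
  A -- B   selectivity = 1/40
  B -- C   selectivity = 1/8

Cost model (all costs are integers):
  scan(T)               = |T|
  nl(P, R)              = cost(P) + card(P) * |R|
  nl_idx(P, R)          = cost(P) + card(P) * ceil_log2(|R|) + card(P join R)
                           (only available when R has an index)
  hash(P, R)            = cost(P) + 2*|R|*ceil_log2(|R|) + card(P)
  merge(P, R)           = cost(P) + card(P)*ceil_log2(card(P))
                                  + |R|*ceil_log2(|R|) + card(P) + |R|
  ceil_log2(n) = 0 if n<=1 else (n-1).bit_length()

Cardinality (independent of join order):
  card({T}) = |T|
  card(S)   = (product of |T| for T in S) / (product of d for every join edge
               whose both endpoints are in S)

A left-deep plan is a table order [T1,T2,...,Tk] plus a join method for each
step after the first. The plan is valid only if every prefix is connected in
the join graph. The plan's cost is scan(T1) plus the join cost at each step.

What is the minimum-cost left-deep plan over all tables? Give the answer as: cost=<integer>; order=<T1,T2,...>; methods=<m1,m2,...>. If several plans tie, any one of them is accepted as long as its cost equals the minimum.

Selinger DP (subsets sized 1..n):
  {A}: scan cost=250, card=250
  {B}: scan cost=400, card=400
  {C}: scan cost=80, card=80
  {AB}: card=2500; try (A,hash)→4800, (A,nl_idx)→6100, (B,merge)→6500, (A,merge)→6650, (B,hash)→7700, (B,nl)→100250 …(+1); best=4800 via (A,hash)
  {BC}: card=4000; try (C,hash)→1920, (B,merge)→4720, (C,merge)→5040, (C,nl_idx)→7200, (B,hash)→7360, (B,nl)→32080 …(+1); best=1920 via (C,hash)
  {ABC}: card=25000; try (C,hash)→8420, (A,hash)→9920, (C,merge)→37940, (C,nl_idx)→47300, (A,merge)→56170, (A,nl_idx)→58920 …(+2); best=8420 via (C,hash)

cost=8420; order=B,A,C; methods=hash,hash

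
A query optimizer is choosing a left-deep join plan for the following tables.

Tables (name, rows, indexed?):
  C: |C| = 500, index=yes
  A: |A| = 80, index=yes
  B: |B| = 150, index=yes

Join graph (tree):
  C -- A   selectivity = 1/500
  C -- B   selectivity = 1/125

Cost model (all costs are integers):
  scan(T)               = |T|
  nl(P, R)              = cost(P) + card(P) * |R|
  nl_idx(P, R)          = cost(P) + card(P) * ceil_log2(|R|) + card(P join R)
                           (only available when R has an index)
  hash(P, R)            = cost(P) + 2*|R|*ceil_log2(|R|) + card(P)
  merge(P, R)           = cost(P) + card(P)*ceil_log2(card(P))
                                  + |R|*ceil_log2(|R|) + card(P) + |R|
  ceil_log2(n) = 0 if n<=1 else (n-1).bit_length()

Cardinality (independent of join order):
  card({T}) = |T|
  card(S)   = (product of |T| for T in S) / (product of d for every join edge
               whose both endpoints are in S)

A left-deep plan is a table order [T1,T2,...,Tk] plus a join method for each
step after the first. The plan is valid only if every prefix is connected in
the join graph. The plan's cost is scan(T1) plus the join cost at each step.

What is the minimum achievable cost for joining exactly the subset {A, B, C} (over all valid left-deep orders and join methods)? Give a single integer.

Selinger DP over subsets of {A,B,C}:
  {C}: scan cost=500, card=500
  {A}: scan cost=80, card=80
  {B}: scan cost=150, card=150
  {AC}: card=80; try (C,nl_idx)→880, (A,hash)→2120, (A,nl_idx)→4080, (C,merge)→5720, (A,merge)→6140, (C,hash)→9160 …(+2); best=880 via (C,nl_idx)
  {BC}: card=600; try (C,nl_idx)→2100, (B,hash)→3400, (B,nl_idx)→5100, (C,merge)→6500, (B,merge)→6850, (C,hash)→9300 …(+2); best=2100 via (C,nl_idx)
  {ABC}: card=96; try (B,nl_idx)→1616, (B,merge)→2870, (B,hash)→3360, (A,hash)→3820, (A,nl_idx)→6396, (A,merge)→9340 …(+2); best=1616 via (B,nl_idx)

1616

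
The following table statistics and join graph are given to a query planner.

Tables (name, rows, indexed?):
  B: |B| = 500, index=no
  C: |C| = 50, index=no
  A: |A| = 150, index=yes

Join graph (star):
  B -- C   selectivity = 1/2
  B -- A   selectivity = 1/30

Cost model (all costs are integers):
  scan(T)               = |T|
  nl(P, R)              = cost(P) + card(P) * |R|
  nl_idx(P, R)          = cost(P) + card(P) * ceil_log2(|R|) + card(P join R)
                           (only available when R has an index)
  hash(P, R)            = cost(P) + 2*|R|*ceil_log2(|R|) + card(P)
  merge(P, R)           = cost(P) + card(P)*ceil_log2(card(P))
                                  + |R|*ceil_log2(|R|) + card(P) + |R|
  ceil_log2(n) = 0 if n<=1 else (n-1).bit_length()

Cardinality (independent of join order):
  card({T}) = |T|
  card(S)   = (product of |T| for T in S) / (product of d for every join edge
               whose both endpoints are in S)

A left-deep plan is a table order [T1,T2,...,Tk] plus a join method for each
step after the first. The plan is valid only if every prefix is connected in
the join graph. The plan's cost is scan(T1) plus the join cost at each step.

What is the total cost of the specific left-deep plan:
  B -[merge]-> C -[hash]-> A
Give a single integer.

step 1: scan B: cost=500, card=500
step 2: join C via merge
    card(P join C) = 500*50/(2) = 12500
    cost = 500 + 500*9 + 50*6 + 500 + 50 = 5850
step 3: join A via hash
    card(P join A) = 12500*150/(30) = 62500
    cost = 5850 + 2*150*8 + 12500 = 20750

20750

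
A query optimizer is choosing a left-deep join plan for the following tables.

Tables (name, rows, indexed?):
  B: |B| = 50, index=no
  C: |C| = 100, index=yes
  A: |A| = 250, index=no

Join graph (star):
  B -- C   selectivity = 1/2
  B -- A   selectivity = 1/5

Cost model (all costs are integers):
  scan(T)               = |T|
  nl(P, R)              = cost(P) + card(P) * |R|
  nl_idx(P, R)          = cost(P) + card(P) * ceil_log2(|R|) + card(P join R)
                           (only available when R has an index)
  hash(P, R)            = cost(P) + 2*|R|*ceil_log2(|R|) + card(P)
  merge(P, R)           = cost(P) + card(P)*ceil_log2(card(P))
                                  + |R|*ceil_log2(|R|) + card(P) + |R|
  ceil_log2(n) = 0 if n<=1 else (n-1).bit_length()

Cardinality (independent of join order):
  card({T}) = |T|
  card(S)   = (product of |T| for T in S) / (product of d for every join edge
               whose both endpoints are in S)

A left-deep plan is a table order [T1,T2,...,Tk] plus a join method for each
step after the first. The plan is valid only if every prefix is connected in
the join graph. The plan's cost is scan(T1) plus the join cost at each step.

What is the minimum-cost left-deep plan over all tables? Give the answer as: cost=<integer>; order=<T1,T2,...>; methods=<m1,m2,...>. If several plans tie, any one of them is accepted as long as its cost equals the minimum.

Selinger DP (subsets sized 1..n):
  {B}: scan cost=50, card=50
  {C}: scan cost=100, card=100
  {A}: scan cost=250, card=250
  {BC}: card=2500; try (B,hash)→800, (C,merge)→1200, (B,merge)→1250, (C,hash)→1500, (C,nl_idx)→2900, (C,nl)→5050 …(+1); best=800 via (B,hash)
  {AB}: card=2500; try (B,hash)→1100, (A,merge)→2650, (B,merge)→2850, (A,hash)→4100, (A,nl)→12550, (B,nl)→12750; best=1100 via (B,hash)
  {ABC}: card=125000; try (C,hash)→5000, (A,hash)→7300, (C,merge)→34400, (A,merge)→35550, (C,nl_idx)→143600, (C,nl)→251100 …(+1); best=5000 via (C,hash)

cost=5000; order=A,B,C; methods=hash,hash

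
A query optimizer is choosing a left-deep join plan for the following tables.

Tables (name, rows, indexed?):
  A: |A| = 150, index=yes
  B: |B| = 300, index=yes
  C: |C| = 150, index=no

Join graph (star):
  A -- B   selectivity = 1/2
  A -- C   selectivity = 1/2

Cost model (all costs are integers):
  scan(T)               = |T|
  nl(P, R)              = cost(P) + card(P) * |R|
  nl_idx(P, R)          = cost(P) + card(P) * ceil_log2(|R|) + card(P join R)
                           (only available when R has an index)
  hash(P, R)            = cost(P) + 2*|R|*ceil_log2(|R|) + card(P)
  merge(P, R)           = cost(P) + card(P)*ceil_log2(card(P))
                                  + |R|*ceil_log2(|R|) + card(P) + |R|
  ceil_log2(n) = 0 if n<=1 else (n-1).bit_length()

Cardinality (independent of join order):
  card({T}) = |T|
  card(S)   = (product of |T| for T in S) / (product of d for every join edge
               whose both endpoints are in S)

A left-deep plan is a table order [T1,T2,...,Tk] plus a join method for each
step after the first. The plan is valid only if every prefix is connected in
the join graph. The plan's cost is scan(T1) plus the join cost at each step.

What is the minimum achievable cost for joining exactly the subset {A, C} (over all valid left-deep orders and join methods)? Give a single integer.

2700

Selinger DP over subsets of {A,C}:
  {A}: scan cost=150, card=150
  {C}: scan cost=150, card=150
  {AC}: card=11250; try (C,hash)→2700, (A,hash)→2700, (C,merge)→2850, (A,merge)→2850, (A,nl_idx)→12600, (C,nl)→22650 …(+1); best=2700 via (C,hash)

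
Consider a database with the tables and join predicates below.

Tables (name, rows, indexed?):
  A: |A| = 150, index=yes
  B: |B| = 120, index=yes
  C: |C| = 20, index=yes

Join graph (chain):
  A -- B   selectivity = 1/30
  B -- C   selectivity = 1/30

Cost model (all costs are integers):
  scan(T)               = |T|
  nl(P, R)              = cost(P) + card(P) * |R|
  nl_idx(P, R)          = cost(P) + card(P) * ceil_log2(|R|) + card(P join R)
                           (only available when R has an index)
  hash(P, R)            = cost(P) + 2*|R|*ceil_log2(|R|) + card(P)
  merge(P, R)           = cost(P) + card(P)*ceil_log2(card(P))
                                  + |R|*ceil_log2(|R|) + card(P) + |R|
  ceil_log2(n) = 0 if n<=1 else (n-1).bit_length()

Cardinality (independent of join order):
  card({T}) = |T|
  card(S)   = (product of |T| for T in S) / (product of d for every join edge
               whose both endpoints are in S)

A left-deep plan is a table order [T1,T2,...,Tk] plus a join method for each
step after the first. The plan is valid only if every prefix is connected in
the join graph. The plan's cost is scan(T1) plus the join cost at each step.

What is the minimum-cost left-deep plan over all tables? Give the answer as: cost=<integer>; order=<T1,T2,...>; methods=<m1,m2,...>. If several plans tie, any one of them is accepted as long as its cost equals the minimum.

Selinger DP (subsets sized 1..n):
  {A}: scan cost=150, card=150
  {B}: scan cost=120, card=120
  {C}: scan cost=20, card=20
  {AB}: card=600; try (A,nl_idx)→1680, (B,nl_idx)→1800, (B,hash)→1980, (A,merge)→2430, (B,merge)→2460, (A,hash)→2640 …(+2); best=1680 via (A,nl_idx)
  {BC}: card=80; try (B,nl_idx)→240, (C,hash)→440, (C,nl_idx)→800, (B,merge)→1100, (C,merge)→1200, (B,hash)→1720 …(+2); best=240 via (B,nl_idx)
  {ABC}: card=400; try (A,nl_idx)→1280, (A,merge)→2230, (C,hash)→2480, (A,hash)→2720, (C,nl_idx)→5080, (C,merge)→8400 …(+2); best=1280 via (A,nl_idx)

cost=1280; order=C,B,A; methods=nl_idx,nl_idx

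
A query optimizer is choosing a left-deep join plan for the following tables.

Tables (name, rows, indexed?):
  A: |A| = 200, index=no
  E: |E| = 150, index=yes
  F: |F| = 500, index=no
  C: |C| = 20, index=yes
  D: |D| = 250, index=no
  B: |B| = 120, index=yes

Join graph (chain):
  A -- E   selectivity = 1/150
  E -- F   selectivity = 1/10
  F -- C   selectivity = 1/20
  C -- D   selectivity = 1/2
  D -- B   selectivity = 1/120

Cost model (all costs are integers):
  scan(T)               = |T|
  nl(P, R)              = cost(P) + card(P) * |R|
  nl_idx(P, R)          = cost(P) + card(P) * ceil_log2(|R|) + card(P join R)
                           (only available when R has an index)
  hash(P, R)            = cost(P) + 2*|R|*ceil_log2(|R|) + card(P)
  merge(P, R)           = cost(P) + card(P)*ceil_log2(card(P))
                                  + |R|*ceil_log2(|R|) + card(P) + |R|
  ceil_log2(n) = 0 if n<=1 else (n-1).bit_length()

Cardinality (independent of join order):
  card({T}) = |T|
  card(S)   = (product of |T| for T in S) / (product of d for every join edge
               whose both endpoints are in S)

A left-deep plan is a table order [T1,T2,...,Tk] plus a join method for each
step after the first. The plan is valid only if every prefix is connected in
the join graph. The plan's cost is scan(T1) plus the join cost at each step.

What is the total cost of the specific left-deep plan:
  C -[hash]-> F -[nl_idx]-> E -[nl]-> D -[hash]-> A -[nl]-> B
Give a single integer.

step 1: scan C: cost=20, card=20
step 2: join F via hash
    card(P join F) = 20*500/(20) = 500
    cost = 20 + 2*500*9 + 20 = 9040
step 3: join E via nl_idx
    card(P join E) = 500*150/(10) = 7500
    cost = 9040 + 500*8 + 7500 = 20540
step 4: join D via nl
    card(P join D) = 7500*250/(2) = 937500
    cost = 20540 + 7500*250 = 1895540
step 5: join A via hash
    card(P join A) = 937500*200/(150) = 1250000
    cost = 1895540 + 2*200*8 + 937500 = 2836240
step 6: join B via nl
    card(P join B) = 1250000*120/(120) = 1250000
    cost = 2836240 + 1250000*120 = 152836240

152836240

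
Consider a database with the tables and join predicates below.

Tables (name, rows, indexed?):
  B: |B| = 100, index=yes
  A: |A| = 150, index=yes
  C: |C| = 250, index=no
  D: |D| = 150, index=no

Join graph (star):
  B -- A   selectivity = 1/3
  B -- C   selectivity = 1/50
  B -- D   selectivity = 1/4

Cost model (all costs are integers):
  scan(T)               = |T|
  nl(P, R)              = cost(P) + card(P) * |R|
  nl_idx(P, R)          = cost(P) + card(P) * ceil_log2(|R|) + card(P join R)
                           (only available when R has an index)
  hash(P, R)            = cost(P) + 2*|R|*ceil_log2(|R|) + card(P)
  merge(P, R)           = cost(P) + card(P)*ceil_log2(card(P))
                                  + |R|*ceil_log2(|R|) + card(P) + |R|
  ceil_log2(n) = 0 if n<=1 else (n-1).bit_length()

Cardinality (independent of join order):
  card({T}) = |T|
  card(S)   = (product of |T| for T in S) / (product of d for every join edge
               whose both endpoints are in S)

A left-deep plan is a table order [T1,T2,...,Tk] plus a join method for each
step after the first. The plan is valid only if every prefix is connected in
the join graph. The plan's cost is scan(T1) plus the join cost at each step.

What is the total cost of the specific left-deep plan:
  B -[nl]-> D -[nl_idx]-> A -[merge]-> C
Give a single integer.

step 1: scan B: cost=100, card=100
step 2: join D via nl
    card(P join D) = 100*150/(4) = 3750
    cost = 100 + 100*150 = 15100
step 3: join A via nl_idx
    card(P join A) = 3750*150/(3) = 187500
    cost = 15100 + 3750*8 + 187500 = 232600
step 4: join C via merge
    card(P join C) = 187500*250/(50) = 937500
    cost = 232600 + 187500*18 + 250*8 + 187500 + 250 = 3797350

3797350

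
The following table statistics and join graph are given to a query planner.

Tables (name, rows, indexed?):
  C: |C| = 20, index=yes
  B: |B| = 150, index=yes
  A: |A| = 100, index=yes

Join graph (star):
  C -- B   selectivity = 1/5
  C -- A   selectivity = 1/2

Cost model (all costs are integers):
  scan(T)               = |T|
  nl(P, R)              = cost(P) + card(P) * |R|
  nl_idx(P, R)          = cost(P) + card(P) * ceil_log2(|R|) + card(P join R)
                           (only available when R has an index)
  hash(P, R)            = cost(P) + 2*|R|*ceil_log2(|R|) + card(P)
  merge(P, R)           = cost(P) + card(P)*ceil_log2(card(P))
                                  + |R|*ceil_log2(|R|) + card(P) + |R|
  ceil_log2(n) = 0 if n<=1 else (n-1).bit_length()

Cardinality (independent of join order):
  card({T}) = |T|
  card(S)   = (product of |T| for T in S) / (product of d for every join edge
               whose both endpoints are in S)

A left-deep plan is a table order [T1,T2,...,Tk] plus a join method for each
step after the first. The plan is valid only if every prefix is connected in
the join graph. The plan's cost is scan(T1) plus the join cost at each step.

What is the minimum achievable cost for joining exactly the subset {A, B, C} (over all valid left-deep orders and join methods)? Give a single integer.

2500

Selinger DP over subsets of {A,B,C}:
  {C}: scan cost=20, card=20
  {B}: scan cost=150, card=150
  {A}: scan cost=100, card=100
  {BC}: card=600; try (C,hash)→500, (B,nl_idx)→780, (B,merge)→1490, (C,nl_idx)→1500, (C,merge)→1620, (B,hash)→2440 …(+2); best=500 via (C,hash)
  {AC}: card=1000; try (C,hash)→400, (A,merge)→940, (C,merge)→1020, (A,nl_idx)→1160, (A,hash)→1440, (C,nl_idx)→1600 …(+2); best=400 via (C,hash)
  {ABC}: card=30000; try (A,hash)→2500, (B,hash)→3800, (A,merge)→7900, (B,merge)→12750, (A,nl_idx)→34700, (B,nl_idx)→38400 …(+2); best=2500 via (A,hash)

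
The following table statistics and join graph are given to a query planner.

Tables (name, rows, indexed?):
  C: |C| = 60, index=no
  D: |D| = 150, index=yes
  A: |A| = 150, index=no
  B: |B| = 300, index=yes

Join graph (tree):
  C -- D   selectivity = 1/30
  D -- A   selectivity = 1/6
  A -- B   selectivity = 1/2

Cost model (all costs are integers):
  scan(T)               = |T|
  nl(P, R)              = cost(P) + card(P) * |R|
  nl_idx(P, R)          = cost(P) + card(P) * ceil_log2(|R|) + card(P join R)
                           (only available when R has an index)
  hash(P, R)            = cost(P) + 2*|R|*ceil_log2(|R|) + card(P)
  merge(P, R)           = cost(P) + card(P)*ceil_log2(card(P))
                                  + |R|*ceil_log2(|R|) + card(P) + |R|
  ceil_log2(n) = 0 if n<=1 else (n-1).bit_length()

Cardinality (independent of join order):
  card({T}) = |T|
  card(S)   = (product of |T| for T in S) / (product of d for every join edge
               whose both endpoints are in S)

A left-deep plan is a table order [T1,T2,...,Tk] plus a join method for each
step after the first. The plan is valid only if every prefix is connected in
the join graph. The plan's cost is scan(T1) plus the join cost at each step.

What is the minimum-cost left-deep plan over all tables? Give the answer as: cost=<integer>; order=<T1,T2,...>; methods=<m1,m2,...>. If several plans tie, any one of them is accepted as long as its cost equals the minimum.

Selinger DP (subsets sized 1..n):
  {C}: scan cost=60, card=60
  {D}: scan cost=150, card=150
  {A}: scan cost=150, card=150
  {B}: scan cost=300, card=300
  {CD}: card=300; try (D,nl_idx)→840, (C,hash)→1020, (D,merge)→1830, (C,merge)→1920, (D,hash)→2520, (D,nl)→9060 …(+1); best=840 via (D,nl_idx)
  {AD}: card=3750; try (D,hash)→2700, (A,hash)→2700, (D,merge)→2850, (A,merge)→2850, (D,nl_idx)→5100, (D,nl)→22650 …(+1); best=2700 via (D,hash)
  {AB}: card=22500; try (A,hash)→3000, (B,merge)→4500, (A,merge)→4650, (B,hash)→5700, (B,nl_idx)→24000, (B,nl)→45150 …(+1); best=3000 via (A,hash)
  {ACD}: card=7500; try (A,hash)→3540, (A,merge)→5190, (C,hash)→7170, (A,nl)→45840, (C,merge)→51870, (C,nl)→227700; best=3540 via (A,hash)
  {ABD}: card=562500; try (B,hash)→11850, (D,hash)→27900, (B,merge)→54450, (D,merge)→364350, (B,nl_idx)→598950, (D,nl_idx)→745500 …(+2); best=11850 via (B,hash)
  {ABCD}: card=1125000; try (B,hash)→16440, (B,merge)→111540, (C,hash)→575070, (B,nl_idx)→1196040, (B,nl)→2253540, (C,merge)→11824770 …(+1); best=16440 via (B,hash)

cost=16440; order=C,D,A,B; methods=nl_idx,hash,hash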